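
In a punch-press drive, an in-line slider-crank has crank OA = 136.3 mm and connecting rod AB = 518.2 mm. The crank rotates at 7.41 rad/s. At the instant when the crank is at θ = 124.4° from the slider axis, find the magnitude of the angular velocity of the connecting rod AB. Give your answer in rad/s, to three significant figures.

1.13

ω = 7.41 rad/s
The rod makes angle φ with the slider axis where L sinφ = r sinθ; differentiating, L cosφ·φ̇ = r ω cosθ.
L cosφ = √(L² − r² sin²θ) = 0.50585 m.
|ω_rod| = r ω |cosθ| / √(L² − r² sin²θ) = 0.1363·7.41·0.56497/0.50585 = 1.128 rad/s.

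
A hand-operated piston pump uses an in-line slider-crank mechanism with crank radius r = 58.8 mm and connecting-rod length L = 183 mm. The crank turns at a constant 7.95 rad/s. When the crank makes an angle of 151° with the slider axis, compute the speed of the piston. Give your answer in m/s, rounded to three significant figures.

0.162

ω = 7.95 rad/s
For an in-line slider-crank, x = r cosθ + √(L² − r² sin²θ), so v = −rω sinθ·[1 + r cosθ/√(L² − r² sin²θ)].
With r = 0.0588 m, L = 0.183 m, θ = 151°: √(L² − r² sin²θ) = 0.18077 m.
v = −0.0588·7.95·0.48481·[1 + 0.0588·-0.87462/0.18077] = -0.16215 m/s.
|v| = 0.16215 m/s.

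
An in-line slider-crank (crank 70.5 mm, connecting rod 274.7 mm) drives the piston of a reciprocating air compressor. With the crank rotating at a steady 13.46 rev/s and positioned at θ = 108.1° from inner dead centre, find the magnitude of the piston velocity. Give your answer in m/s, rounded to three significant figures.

ω = 2π·13.5 = 84.57 rad/s
For an in-line slider-crank, x = r cosθ + √(L² − r² sin²θ), so v = −rω sinθ·[1 + r cosθ/√(L² − r² sin²θ)].
With r = 0.0705 m, L = 0.2747 m, θ = 108.1°: √(L² − r² sin²θ) = 0.2664 m.
v = −0.0705·84.57·0.95052·[1 + 0.0705·-0.31068/0.2664] = -5.2013 m/s.
|v| = 5.2013 m/s.

5.20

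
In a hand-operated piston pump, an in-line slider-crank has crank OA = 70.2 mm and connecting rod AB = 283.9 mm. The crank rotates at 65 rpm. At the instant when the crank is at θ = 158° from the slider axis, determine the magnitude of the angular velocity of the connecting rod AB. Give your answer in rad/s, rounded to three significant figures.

ω = 6.807 rad/s (converted from 65 rpm).
The rod makes angle φ with the slider axis where L sinφ = r sinθ; differentiating, L cosφ·φ̇ = r ω cosθ.
L cosφ = √(L² − r² sin²θ) = 0.28268 m.
|ω_rod| = r ω |cosθ| / √(L² − r² sin²θ) = 0.0702·6.807·0.92718/0.28268 = 1.5673 rad/s.

1.57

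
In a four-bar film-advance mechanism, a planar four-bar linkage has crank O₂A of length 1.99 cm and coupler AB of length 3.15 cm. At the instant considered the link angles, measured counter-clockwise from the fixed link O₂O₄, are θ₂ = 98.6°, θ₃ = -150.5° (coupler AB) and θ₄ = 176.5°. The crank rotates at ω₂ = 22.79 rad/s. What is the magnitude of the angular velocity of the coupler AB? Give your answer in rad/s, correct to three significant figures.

25.8

ω₂ = 22.79 rad/s
Differentiating the loop-closure r₂e^{iθ₂}+r₃e^{iθ₃}=r₁+r₄e^{iθ₄} gives r₂ω₂e^{iθ₂}+r₃ω₃e^{iθ₃}=r₄ω₄e^{iθ₄}.
Eliminating the other unknown: ω₃ = r₂ω₂ sin(θ₄−θ₂) / [r₃ sin(θ₃−θ₄)].
Numerator sine = +0.97778; denominator sine = +0.54464.
Result = 0.0199·22.79·(+0.97778) / (0.0315·(+0.54464)) = +25.848 rad/s; magnitude 25.848 rad/s.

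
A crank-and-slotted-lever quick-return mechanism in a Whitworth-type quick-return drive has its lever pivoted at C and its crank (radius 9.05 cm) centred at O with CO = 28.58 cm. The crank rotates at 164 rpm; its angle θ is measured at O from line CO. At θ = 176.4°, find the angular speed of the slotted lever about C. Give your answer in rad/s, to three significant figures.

7.91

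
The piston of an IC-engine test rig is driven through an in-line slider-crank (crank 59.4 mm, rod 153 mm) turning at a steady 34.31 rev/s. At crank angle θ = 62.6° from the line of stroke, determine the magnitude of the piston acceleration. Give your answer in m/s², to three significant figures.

ω = 2π·34.3 = 215.6 rad/s
x(θ) = r cosθ + √(L² − r² sin²θ); with ω constant, a = ω²·d²x/dθ².
d²x/dθ² = −r cosθ − r²(cos2θ)/√u − r⁴ sin²2θ/(4u^{3/2}),  u = L² − r² sin²θ = 0.0206279 m².
Substituting r = 0.0594 m, L = 0.153 m, θ = 62.6°: d²x/dθ² = -0.013876 m.
a = ω²·d²x/dθ² = (215.6)²·(-0.013876) = -644.88 m/s²;  |a| = 644.88 m/s².

645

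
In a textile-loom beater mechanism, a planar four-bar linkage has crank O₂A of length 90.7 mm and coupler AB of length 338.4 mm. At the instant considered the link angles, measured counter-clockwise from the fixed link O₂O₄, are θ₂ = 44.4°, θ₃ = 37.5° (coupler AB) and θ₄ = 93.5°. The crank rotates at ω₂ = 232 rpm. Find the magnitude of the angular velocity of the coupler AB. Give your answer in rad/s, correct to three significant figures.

5.94

ω₂ = 24.29 rad/s (from 232 rpm).
Differentiating the loop-closure r₂e^{iθ₂}+r₃e^{iθ₃}=r₁+r₄e^{iθ₄} gives r₂ω₂e^{iθ₂}+r₃ω₃e^{iθ₃}=r₄ω₄e^{iθ₄}.
Eliminating the other unknown: ω₃ = r₂ω₂ sin(θ₄−θ₂) / [r₃ sin(θ₃−θ₄)].
Numerator sine = +0.75585; denominator sine = -0.82904.
Result = 0.0907·24.29·(+0.75585) / (0.3384·(-0.82904)) = -5.9369 rad/s; magnitude 5.9369 rad/s.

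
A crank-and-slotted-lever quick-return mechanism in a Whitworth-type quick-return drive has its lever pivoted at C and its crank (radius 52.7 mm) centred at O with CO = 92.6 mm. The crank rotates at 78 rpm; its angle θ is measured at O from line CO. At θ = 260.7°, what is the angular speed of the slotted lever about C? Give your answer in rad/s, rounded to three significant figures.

ω = 8.168 rad/s (from 78 rpm).
Crank pin A relative to C: A = (d + r cosθ, r sinθ); lever angle φ = atan2(r sinθ, d + r cosθ).
Differentiating tanφ: φ̇ = rω(d cosθ + r)/(d² + r² + 2dr cosθ).
d² + r² + 2dr cosθ = |CA|² = 0.00977479 m²;  d cosθ + r = +0.037735 m.
|ω_lever| = |0.0527·8.168·+0.037735| / 0.00977479 = 1.6618 rad/s.

1.66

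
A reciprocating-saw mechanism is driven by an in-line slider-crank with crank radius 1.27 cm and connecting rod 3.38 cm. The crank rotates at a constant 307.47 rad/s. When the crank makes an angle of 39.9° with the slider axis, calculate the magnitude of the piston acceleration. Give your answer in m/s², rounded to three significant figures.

1020

ω = 307.5 rad/s
x(θ) = r cosθ + √(L² − r² sin²θ); with ω constant, a = ω²·d²x/dθ².
d²x/dθ² = −r cosθ − r²(cos2θ)/√u − r⁴ sin²2θ/(4u^{3/2}),  u = L² − r² sin²θ = 0.00107608 m².
Substituting r = 0.0127 m, L = 0.0338 m, θ = 39.9°: d²x/dθ² = -0.010792 m.
a = ω²·d²x/dθ² = (307.5)²·(-0.010792) = -1020.3 m/s²;  |a| = 1020.3 m/s².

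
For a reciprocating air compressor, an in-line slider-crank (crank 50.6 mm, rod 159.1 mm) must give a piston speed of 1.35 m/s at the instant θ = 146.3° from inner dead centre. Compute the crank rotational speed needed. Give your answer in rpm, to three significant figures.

628

For an in-line slider-crank, |v_piston| = rω|sinθ|·[1 + r cosθ/√(L² − r² sin²θ)].
With r = 0.0506 m, L = 0.1591 m, θ = 146.3°: the bracketed kinematic factor |dx/dθ| = 0.020528 m.
ω = v/|dx/dθ| = 1.35/0.020528 = 65.763 rad/s.
N = 60ω/(2π) = 627.99 rpm.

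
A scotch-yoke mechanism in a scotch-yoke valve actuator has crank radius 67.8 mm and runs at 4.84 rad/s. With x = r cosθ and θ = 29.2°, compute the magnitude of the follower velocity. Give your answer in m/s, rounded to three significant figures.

ω = 4.84 rad/s
x = r cosθ ⇒ ẋ = −rω sinθ.
|v| = rω|sinθ| = 0.0678·4.84·|sin 29.2°| = 0.16009 m/s.

0.160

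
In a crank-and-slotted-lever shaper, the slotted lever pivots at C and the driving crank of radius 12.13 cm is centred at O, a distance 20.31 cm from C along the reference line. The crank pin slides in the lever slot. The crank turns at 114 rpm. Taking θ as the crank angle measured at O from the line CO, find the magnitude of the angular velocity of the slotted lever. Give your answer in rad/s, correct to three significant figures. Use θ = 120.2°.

0.889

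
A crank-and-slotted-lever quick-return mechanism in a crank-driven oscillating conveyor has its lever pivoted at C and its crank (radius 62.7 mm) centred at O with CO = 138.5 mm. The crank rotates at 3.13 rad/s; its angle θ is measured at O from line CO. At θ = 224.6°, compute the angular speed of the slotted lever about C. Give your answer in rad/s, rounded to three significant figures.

ω = 3.13 rad/s
Crank pin A relative to C: A = (d + r cosθ, r sinθ); lever angle φ = atan2(r sinθ, d + r cosθ).
Differentiating tanφ: φ̇ = rω(d cosθ + r)/(d² + r² + 2dr cosθ).
d² + r² + 2dr cosθ = |CA|² = 0.0107471 m²;  d cosθ + r = -0.035916 m.
|ω_lever| = |0.0627·3.13·-0.035916| / 0.0107471 = 0.65585 rad/s.

0.656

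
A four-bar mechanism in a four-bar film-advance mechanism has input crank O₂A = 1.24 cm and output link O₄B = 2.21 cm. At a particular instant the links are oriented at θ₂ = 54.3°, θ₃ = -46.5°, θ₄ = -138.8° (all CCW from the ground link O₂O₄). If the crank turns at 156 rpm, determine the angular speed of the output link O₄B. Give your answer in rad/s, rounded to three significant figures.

ω₂ = 16.34 rad/s (from 156 rpm).
Differentiating the loop-closure r₂e^{iθ₂}+r₃e^{iθ₃}=r₁+r₄e^{iθ₄} gives r₂ω₂e^{iθ₂}+r₃ω₃e^{iθ₃}=r₄ω₄e^{iθ₄}.
Eliminating the other unknown: ω₄ = r₂ω₂ sin(θ₂−θ₃) / [r₄ sin(θ₄−θ₃)].
Numerator sine = +0.98229; denominator sine = -0.99919.
Result = 0.0124·16.34·(+0.98229) / (0.0221·(-0.99919)) = -9.011 rad/s; magnitude 9.011 rad/s.

9.01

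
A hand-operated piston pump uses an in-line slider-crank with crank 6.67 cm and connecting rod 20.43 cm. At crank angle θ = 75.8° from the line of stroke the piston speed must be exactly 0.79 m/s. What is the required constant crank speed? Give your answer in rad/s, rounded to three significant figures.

11.3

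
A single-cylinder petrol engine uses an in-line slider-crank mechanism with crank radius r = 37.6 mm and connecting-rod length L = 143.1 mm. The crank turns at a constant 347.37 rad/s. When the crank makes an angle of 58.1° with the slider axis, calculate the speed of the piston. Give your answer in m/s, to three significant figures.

12.7

ω = 347.4 rad/s
For an in-line slider-crank, x = r cosθ + √(L² − r² sin²θ), so v = −rω sinθ·[1 + r cosθ/√(L² − r² sin²θ)].
With r = 0.0376 m, L = 0.1431 m, θ = 58.1°: √(L² − r² sin²θ) = 0.13949 m.
v = −0.0376·347.4·0.84897·[1 + 0.0376·0.52844/0.13949] = -12.668 m/s.
|v| = 12.668 m/s.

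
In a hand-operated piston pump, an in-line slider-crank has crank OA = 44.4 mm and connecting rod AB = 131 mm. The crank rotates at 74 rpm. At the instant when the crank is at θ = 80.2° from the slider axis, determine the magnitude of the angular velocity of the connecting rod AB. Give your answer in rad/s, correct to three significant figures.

0.474

ω = 7.749 rad/s (converted from 74 rpm).
The rod makes angle φ with the slider axis where L sinφ = r sinθ; differentiating, L cosφ·φ̇ = r ω cosθ.
L cosφ = √(L² − r² sin²θ) = 0.12348 m.
|ω_rod| = r ω |cosθ| / √(L² − r² sin²θ) = 0.0444·7.749·0.17021/0.12348 = 0.47428 rad/s.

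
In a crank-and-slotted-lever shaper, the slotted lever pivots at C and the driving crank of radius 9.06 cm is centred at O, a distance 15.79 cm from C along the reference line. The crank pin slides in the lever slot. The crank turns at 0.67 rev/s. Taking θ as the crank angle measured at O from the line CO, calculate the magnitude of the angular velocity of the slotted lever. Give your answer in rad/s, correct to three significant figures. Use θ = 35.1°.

ω = 4.21 rad/s (from 0.67 rev/s).
Crank pin A relative to C: A = (d + r cosθ, r sinθ); lever angle φ = atan2(r sinθ, d + r cosθ).
Differentiating tanφ: φ̇ = rω(d cosθ + r)/(d² + r² + 2dr cosθ).
d² + r² + 2dr cosθ = |CA|² = 0.0565492 m²;  d cosθ + r = +0.21979 m.
|ω_lever| = |0.0906·4.21·+0.21979| / 0.0565492 = 1.4824 rad/s.

1.48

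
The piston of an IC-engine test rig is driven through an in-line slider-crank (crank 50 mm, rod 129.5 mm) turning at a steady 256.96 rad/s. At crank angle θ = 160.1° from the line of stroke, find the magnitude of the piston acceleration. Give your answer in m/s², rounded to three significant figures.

2100

ω = 257 rad/s
x(θ) = r cosθ + √(L² − r² sin²θ); with ω constant, a = ω²·d²x/dθ².
d²x/dθ² = −r cosθ − r²(cos2θ)/√u − r⁴ sin²2θ/(4u^{3/2}),  u = L² − r² sin²θ = 0.0164806 m².
Substituting r = 0.05 m, L = 0.1295 m, θ = 160.1°: d²x/dθ² = +0.03175 m.
a = ω²·d²x/dθ² = (257)²·(+0.03175) = +2096.4 m/s²;  |a| = 2096.4 m/s².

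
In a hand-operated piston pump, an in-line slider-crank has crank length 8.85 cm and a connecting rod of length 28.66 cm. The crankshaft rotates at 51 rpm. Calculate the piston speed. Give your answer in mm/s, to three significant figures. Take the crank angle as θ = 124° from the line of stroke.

ω = 2π·51/60 = 5.341 rad/s
For an in-line slider-crank, x = r cosθ + √(L² − r² sin²θ), so v = −rω sinθ·[1 + r cosθ/√(L² − r² sin²θ)].
With r = 0.0885 m, L = 0.2866 m, θ = 124°: √(L² − r² sin²θ) = 0.27705 m.
v = −0.0885·5.341·0.82904·[1 + 0.0885·-0.55919/0.27705] = -0.32185 m/s.
|v| = 0.32185 m/s = 321.85 mm/s.

322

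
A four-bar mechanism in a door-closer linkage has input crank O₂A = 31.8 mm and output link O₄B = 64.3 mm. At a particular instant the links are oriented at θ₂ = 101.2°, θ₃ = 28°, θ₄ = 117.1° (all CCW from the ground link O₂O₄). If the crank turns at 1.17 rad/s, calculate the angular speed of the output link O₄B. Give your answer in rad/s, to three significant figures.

0.554

ω₂ = 1.17 rad/s
Differentiating the loop-closure r₂e^{iθ₂}+r₃e^{iθ₃}=r₁+r₄e^{iθ₄} gives r₂ω₂e^{iθ₂}+r₃ω₃e^{iθ₃}=r₄ω₄e^{iθ₄}.
Eliminating the other unknown: ω₄ = r₂ω₂ sin(θ₂−θ₃) / [r₄ sin(θ₄−θ₃)].
Numerator sine = +0.95732; denominator sine = +0.99988.
Result = 0.0318·1.17·(+0.95732) / (0.0643·(+0.99988)) = +0.554 rad/s; magnitude 0.554 rad/s.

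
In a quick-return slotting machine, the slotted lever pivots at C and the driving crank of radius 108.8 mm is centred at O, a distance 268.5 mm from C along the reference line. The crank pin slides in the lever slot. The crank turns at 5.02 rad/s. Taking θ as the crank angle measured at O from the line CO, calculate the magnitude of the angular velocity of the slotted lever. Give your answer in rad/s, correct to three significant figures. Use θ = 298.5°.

1.16

ω = 5.02 rad/s
Crank pin A relative to C: A = (d + r cosθ, r sinθ); lever angle φ = atan2(r sinθ, d + r cosθ).
Differentiating tanφ: φ̇ = rω(d cosθ + r)/(d² + r² + 2dr cosθ).
d² + r² + 2dr cosθ = |CA|² = 0.111808 m²;  d cosθ + r = +0.23692 m.
|ω_lever| = |0.1088·5.02·+0.23692| / 0.111808 = 1.1573 rad/s.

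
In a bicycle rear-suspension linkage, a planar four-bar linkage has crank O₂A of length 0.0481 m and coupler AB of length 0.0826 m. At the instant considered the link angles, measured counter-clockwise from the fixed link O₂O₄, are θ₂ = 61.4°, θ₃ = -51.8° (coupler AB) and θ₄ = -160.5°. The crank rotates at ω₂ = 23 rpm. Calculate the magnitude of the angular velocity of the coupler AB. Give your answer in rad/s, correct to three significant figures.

ω₂ = 2.409 rad/s (from 23 rpm).
Differentiating the loop-closure r₂e^{iθ₂}+r₃e^{iθ₃}=r₁+r₄e^{iθ₄} gives r₂ω₂e^{iθ₂}+r₃ω₃e^{iθ₃}=r₄ω₄e^{iθ₄}.
Eliminating the other unknown: ω₃ = r₂ω₂ sin(θ₄−θ₂) / [r₃ sin(θ₃−θ₄)].
Numerator sine = +0.66783; denominator sine = +0.94721.
Result = 0.0481·2.409·(+0.66783) / (0.0826·(+0.94721)) = +0.98888 rad/s; magnitude 0.98888 rad/s.

0.989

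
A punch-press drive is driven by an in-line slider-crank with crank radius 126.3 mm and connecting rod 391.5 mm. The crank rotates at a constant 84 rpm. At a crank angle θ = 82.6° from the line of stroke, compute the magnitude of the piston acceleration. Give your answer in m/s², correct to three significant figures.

1.95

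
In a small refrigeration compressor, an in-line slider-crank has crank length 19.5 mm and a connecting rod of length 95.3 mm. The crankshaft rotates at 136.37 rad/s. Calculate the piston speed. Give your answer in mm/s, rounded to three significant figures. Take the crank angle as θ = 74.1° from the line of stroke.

ω = 136.4 rad/s
For an in-line slider-crank, x = r cosθ + √(L² − r² sin²θ), so v = −rω sinθ·[1 + r cosθ/√(L² − r² sin²θ)].
With r = 0.0195 m, L = 0.0953 m, θ = 74.1°: √(L² − r² sin²θ) = 0.093436 m.
v = −0.0195·136.4·0.96174·[1 + 0.0195·0.27396/0.093436] = -2.7037 m/s.
|v| = 2.7037 m/s = 2703.7 mm/s.

2700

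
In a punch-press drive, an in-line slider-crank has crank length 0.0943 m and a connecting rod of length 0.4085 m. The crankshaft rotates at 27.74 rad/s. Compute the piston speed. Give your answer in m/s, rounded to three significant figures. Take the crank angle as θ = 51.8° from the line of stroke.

2.35

ω = 27.74 rad/s
For an in-line slider-crank, x = r cosθ + √(L² − r² sin²θ), so v = −rω sinθ·[1 + r cosθ/√(L² − r² sin²θ)].
With r = 0.0943 m, L = 0.4085 m, θ = 51.8°: √(L² − r² sin²θ) = 0.40172 m.
v = −0.0943·27.74·0.78586·[1 + 0.0943·0.61841/0.40172] = -2.3541 m/s.
|v| = 2.3541 m/s.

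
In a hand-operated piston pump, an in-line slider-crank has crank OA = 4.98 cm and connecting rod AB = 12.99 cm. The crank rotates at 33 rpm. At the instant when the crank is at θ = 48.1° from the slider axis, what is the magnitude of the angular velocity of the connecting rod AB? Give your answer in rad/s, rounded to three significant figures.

0.923

ω = 3.456 rad/s (converted from 33 rpm).
The rod makes angle φ with the slider axis where L sinφ = r sinθ; differentiating, L cosφ·φ̇ = r ω cosθ.
L cosφ = √(L² − r² sin²θ) = 0.1245 m.
|ω_rod| = r ω |cosθ| / √(L² − r² sin²θ) = 0.0498·3.456·0.66783/0.1245 = 0.92315 rad/s.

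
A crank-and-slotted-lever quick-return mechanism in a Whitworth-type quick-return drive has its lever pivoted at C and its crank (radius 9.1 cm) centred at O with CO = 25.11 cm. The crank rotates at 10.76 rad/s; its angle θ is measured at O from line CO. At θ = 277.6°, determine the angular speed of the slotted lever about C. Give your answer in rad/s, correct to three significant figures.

1.57

ω = 10.76 rad/s
Crank pin A relative to C: A = (d + r cosθ, r sinθ); lever angle φ = atan2(r sinθ, d + r cosθ).
Differentiating tanφ: φ̇ = rω(d cosθ + r)/(d² + r² + 2dr cosθ).
d² + r² + 2dr cosθ = |CA|² = 0.0773764 m²;  d cosθ + r = +0.12421 m.
|ω_lever| = |0.091·10.76·+0.12421| / 0.0773764 = 1.5718 rad/s.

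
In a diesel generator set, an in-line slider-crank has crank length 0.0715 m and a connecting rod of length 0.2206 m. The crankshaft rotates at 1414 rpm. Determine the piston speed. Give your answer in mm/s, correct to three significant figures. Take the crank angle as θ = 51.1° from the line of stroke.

9970

ω = 2π·1414/60 = 148.1 rad/s
For an in-line slider-crank, x = r cosθ + √(L² − r² sin²θ), so v = −rω sinθ·[1 + r cosθ/√(L² − r² sin²θ)].
With r = 0.0715 m, L = 0.2206 m, θ = 51.1°: √(L² − r² sin²θ) = 0.21347 m.
v = −0.0715·148.1·0.77824·[1 + 0.0715·0.62796/0.21347] = -9.9725 m/s.
|v| = 9.9725 m/s = 9972.5 mm/s.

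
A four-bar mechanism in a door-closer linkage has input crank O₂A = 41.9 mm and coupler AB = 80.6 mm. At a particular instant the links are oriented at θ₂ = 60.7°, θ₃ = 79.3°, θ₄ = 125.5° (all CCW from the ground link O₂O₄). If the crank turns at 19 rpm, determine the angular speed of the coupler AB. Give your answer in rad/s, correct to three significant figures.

ω₂ = 1.99 rad/s (from 19 rpm).
Differentiating the loop-closure r₂e^{iθ₂}+r₃e^{iθ₃}=r₁+r₄e^{iθ₄} gives r₂ω₂e^{iθ₂}+r₃ω₃e^{iθ₃}=r₄ω₄e^{iθ₄}.
Eliminating the other unknown: ω₃ = r₂ω₂ sin(θ₄−θ₂) / [r₃ sin(θ₃−θ₄)].
Numerator sine = +0.90483; denominator sine = -0.72176.
Result = 0.0419·1.99·(+0.90483) / (0.0806·(-0.72176)) = -1.2967 rad/s; magnitude 1.2967 rad/s.

1.30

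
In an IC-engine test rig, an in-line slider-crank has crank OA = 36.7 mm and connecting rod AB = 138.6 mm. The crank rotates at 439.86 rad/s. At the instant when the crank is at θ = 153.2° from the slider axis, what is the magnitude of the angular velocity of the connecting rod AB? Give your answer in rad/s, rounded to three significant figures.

ω = 439.9 rad/s
The rod makes angle φ with the slider axis where L sinφ = r sinθ; differentiating, L cosφ·φ̇ = r ω cosθ.
L cosφ = √(L² − r² sin²θ) = 0.13761 m.
|ω_rod| = r ω |cosθ| / √(L² − r² sin²θ) = 0.0367·439.9·0.89259/0.13761 = 104.71 rad/s.

105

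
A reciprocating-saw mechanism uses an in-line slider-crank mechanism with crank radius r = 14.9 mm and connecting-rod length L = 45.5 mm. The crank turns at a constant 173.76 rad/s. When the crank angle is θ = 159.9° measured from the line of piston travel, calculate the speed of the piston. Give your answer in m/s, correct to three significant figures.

ω = 173.8 rad/s
For an in-line slider-crank, x = r cosθ + √(L² − r² sin²θ), so v = −rω sinθ·[1 + r cosθ/√(L² − r² sin²θ)].
With r = 0.0149 m, L = 0.0455 m, θ = 159.9°: √(L² − r² sin²θ) = 0.045211 m.
v = −0.0149·173.8·0.34366·[1 + 0.0149·-0.93909/0.045211] = -0.61437 m/s.
|v| = 0.61437 m/s.

0.614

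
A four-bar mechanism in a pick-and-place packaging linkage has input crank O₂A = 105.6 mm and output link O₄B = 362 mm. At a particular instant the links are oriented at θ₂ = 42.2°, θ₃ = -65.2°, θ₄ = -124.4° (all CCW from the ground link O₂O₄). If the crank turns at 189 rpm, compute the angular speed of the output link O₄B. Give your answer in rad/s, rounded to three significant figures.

6.41

ω₂ = 19.79 rad/s (from 189 rpm).
Differentiating the loop-closure r₂e^{iθ₂}+r₃e^{iθ₃}=r₁+r₄e^{iθ₄} gives r₂ω₂e^{iθ₂}+r₃ω₃e^{iθ₃}=r₄ω₄e^{iθ₄}.
Eliminating the other unknown: ω₄ = r₂ω₂ sin(θ₂−θ₃) / [r₄ sin(θ₄−θ₃)].
Numerator sine = +0.95424; denominator sine = -0.85896.
Result = 0.1056·19.79·(+0.95424) / (0.362·(-0.85896)) = -6.414 rad/s; magnitude 6.414 rad/s.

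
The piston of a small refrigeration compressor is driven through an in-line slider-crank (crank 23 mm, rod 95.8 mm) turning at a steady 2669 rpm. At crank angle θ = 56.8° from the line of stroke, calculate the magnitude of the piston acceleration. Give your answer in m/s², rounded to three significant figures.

813

ω = 2π·2669/60 = 279.5 rad/s
x(θ) = r cosθ + √(L² − r² sin²θ); with ω constant, a = ω²·d²x/dθ².
d²x/dθ² = −r cosθ − r²(cos2θ)/√u − r⁴ sin²2θ/(4u^{3/2}),  u = L² − r² sin²θ = 0.00880725 m².
Substituting r = 0.023 m, L = 0.0958 m, θ = 56.8°: d²x/dθ² = -0.010408 m.
a = ω²·d²x/dθ² = (279.5)²·(-0.010408) = -813.08 m/s²;  |a| = 813.08 m/s².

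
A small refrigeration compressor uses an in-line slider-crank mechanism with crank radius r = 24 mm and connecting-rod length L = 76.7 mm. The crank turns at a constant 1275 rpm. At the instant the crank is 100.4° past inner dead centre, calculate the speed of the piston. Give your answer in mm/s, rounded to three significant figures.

2960

ω = 2π·1275/60 = 133.5 rad/s
For an in-line slider-crank, x = r cosθ + √(L² − r² sin²θ), so v = −rω sinθ·[1 + r cosθ/√(L² − r² sin²θ)].
With r = 0.024 m, L = 0.0767 m, θ = 100.4°: √(L² − r² sin²θ) = 0.072977 m.
v = −0.024·133.5·0.98357·[1 + 0.024·-0.18052/0.072977] = -2.9647 m/s.
|v| = 2.9647 m/s = 2964.7 mm/s.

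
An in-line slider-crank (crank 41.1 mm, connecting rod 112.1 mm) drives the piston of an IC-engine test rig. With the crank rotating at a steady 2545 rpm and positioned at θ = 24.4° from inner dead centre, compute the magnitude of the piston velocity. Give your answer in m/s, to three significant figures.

ω = 2π·2545/60 = 266.5 rad/s
For an in-line slider-crank, x = r cosθ + √(L² − r² sin²θ), so v = −rω sinθ·[1 + r cosθ/√(L² − r² sin²θ)].
With r = 0.0411 m, L = 0.1121 m, θ = 24.4°: √(L² − r² sin²θ) = 0.11081 m.
v = −0.0411·266.5·0.41310·[1 + 0.0411·0.91068/0.11081] = -6.0535 m/s.
|v| = 6.0535 m/s.

6.05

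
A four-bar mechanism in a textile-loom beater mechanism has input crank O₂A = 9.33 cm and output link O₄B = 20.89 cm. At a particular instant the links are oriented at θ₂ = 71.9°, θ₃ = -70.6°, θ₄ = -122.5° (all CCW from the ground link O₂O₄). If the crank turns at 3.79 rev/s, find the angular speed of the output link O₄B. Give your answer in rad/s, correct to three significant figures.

8.23

ω₂ = 23.81 rad/s (from 3.79 rev/s).
Differentiating the loop-closure r₂e^{iθ₂}+r₃e^{iθ₃}=r₁+r₄e^{iθ₄} gives r₂ω₂e^{iθ₂}+r₃ω₃e^{iθ₃}=r₄ω₄e^{iθ₄}.
Eliminating the other unknown: ω₄ = r₂ω₂ sin(θ₂−θ₃) / [r₄ sin(θ₄−θ₃)].
Numerator sine = +0.60876; denominator sine = -0.78694.
Result = 0.0933·23.81·(+0.60876) / (0.2089·(-0.78694)) = -8.2276 rad/s; magnitude 8.2276 rad/s.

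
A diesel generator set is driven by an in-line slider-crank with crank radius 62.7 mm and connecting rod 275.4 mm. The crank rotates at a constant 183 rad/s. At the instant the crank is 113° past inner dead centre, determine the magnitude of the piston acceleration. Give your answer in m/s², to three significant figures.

ω = 183 rad/s
x(θ) = r cosθ + √(L² − r² sin²θ); with ω constant, a = ω²·d²x/dθ².
d²x/dθ² = −r cosθ − r²(cos2θ)/√u − r⁴ sin²2θ/(4u^{3/2}),  u = L² − r² sin²θ = 0.0725141 m².
Substituting r = 0.0627 m, L = 0.2754 m, θ = 113°: d²x/dθ² = +0.034538 m.
a = ω²·d²x/dθ² = (183)²·(+0.034538) = +1156.6 m/s²;  |a| = 1156.6 m/s².

1160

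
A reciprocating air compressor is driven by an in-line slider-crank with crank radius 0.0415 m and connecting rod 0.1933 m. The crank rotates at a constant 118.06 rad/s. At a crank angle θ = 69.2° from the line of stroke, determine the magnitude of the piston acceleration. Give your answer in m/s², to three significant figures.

111

ω = 118.1 rad/s
x(θ) = r cosθ + √(L² − r² sin²θ); with ω constant, a = ω²·d²x/dθ².
d²x/dθ² = −r cosθ − r²(cos2θ)/√u − r⁴ sin²2θ/(4u^{3/2}),  u = L² − r² sin²θ = 0.0358598 m².
Substituting r = 0.0415 m, L = 0.1933 m, θ = 69.2°: d²x/dθ² = -0.007984 m.
a = ω²·d²x/dθ² = (118.1)²·(-0.007984) = -111.28 m/s²;  |a| = 111.28 m/s².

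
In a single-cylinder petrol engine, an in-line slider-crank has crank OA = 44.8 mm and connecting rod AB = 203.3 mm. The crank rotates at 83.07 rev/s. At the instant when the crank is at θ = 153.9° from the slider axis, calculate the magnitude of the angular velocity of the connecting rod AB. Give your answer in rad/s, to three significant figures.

104

ω = 521.9 rad/s (converted from 83.07 rev/s).
The rod makes angle φ with the slider axis where L sinφ = r sinθ; differentiating, L cosφ·φ̇ = r ω cosθ.
L cosφ = √(L² − r² sin²θ) = 0.20234 m.
|ω_rod| = r ω |cosθ| / √(L² − r² sin²θ) = 0.0448·521.9·0.89803/0.20234 = 103.78 rad/s.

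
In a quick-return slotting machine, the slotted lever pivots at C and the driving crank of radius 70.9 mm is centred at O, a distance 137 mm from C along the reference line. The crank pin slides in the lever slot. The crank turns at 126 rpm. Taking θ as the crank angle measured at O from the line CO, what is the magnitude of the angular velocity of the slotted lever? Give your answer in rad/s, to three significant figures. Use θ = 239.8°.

0.133

ω = 13.19 rad/s (from 126 rpm).
Crank pin A relative to C: A = (d + r cosθ, r sinθ); lever angle φ = atan2(r sinθ, d + r cosθ).
Differentiating tanφ: φ̇ = rω(d cosθ + r)/(d² + r² + 2dr cosθ).
d² + r² + 2dr cosθ = |CA|² = 0.0140238 m²;  d cosθ + r = +0.0019863 m.
|ω_lever| = |0.0709·13.19·+0.0019863| / 0.0140238 = 0.1325 rad/s.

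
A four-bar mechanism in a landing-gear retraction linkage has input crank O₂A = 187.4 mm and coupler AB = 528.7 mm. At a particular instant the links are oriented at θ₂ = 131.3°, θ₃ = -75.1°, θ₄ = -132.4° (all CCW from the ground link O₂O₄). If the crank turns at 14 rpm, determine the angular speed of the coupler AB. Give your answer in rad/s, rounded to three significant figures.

0.614

ω₂ = 1.466 rad/s (from 14 rpm).
Differentiating the loop-closure r₂e^{iθ₂}+r₃e^{iθ₃}=r₁+r₄e^{iθ₄} gives r₂ω₂e^{iθ₂}+r₃ω₃e^{iθ₃}=r₄ω₄e^{iθ₄}.
Eliminating the other unknown: ω₃ = r₂ω₂ sin(θ₄−θ₂) / [r₃ sin(θ₃−θ₄)].
Numerator sine = +0.99396; denominator sine = +0.84151.
Result = 0.1874·1.466·(+0.99396) / (0.5287·(+0.84151)) = +0.6138 rad/s; magnitude 0.6138 rad/s.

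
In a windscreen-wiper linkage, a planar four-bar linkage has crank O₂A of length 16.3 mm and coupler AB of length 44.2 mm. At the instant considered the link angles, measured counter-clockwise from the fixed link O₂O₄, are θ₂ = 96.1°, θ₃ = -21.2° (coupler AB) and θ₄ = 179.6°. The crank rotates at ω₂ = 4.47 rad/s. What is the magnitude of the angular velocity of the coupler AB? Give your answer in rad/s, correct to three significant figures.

4.61

ω₂ = 4.47 rad/s
Differentiating the loop-closure r₂e^{iθ₂}+r₃e^{iθ₃}=r₁+r₄e^{iθ₄} gives r₂ω₂e^{iθ₂}+r₃ω₃e^{iθ₃}=r₄ω₄e^{iθ₄}.
Eliminating the other unknown: ω₃ = r₂ω₂ sin(θ₄−θ₂) / [r₃ sin(θ₃−θ₄)].
Numerator sine = +0.99357; denominator sine = +0.35511.
Result = 0.0163·4.47·(+0.99357) / (0.0442·(+0.35511)) = +4.6123 rad/s; magnitude 4.6123 rad/s.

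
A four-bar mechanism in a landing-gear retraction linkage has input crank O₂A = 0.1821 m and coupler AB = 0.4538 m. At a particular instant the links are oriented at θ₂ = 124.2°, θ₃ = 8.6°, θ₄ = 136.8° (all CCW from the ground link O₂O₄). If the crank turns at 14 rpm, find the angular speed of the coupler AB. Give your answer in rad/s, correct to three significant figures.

0.163

ω₂ = 1.466 rad/s (from 14 rpm).
Differentiating the loop-closure r₂e^{iθ₂}+r₃e^{iθ₃}=r₁+r₄e^{iθ₄} gives r₂ω₂e^{iθ₂}+r₃ω₃e^{iθ₃}=r₄ω₄e^{iθ₄}.
Eliminating the other unknown: ω₃ = r₂ω₂ sin(θ₄−θ₂) / [r₃ sin(θ₃−θ₄)].
Numerator sine = +0.21814; denominator sine = -0.78586.
Result = 0.1821·1.466·(+0.21814) / (0.4538·(-0.78586)) = -0.16331 rad/s; magnitude 0.16331 rad/s.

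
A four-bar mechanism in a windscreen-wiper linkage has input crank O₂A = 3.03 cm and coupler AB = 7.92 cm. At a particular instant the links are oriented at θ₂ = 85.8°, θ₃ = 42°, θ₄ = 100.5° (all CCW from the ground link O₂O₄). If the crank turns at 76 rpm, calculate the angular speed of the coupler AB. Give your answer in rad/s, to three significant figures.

ω₂ = 7.959 rad/s (from 76 rpm).
Differentiating the loop-closure r₂e^{iθ₂}+r₃e^{iθ₃}=r₁+r₄e^{iθ₄} gives r₂ω₂e^{iθ₂}+r₃ω₃e^{iθ₃}=r₄ω₄e^{iθ₄}.
Eliminating the other unknown: ω₃ = r₂ω₂ sin(θ₄−θ₂) / [r₃ sin(θ₃−θ₄)].
Numerator sine = +0.25376; denominator sine = -0.85264.
Result = 0.0303·7.959·(+0.25376) / (0.0792·(-0.85264)) = -0.90618 rad/s; magnitude 0.90618 rad/s.

0.906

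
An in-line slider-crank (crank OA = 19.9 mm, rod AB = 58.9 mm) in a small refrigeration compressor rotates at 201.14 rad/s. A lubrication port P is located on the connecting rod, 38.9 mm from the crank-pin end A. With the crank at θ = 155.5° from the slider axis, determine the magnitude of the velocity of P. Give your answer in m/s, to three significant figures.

ω = 201.1 rad/s.  Crank-pin speed |V_A| = rω = 4.0027 m/s, perpendicular to OA.
Rod angle: sinφ = −(r/L) sinθ ⇒ φ = -8.054°; ω_rod = −rω cosθ/√(L²−r²sin²θ) = +62.455 rad/s.
V_P = V_A + ω_rod × AP, with AP = 0.0389 m along the rod.
Components: V_Px = −rω sinθ − a·ω_rod·sinφ = -1.3195 m/s;  V_Py = rω cosθ + a·ω_rod·cosφ = -1.2368 m/s.
|V_P| = √(V_Px² + V_Py²) = 1.8085 m/s.

1.81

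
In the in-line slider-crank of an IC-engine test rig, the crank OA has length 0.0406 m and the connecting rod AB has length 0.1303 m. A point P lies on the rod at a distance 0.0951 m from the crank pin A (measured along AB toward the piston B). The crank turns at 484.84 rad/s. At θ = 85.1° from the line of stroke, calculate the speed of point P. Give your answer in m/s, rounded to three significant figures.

20.0

ω = 484.8 rad/s.  Crank-pin speed |V_A| = rω = 19.685 m/s, perpendicular to OA.
Rod angle: sinφ = −(r/L) sinθ ⇒ φ = -18.086°; ω_rod = −rω cosθ/√(L²−r²sin²θ) = -13.575 rad/s.
V_P = V_A + ω_rod × AP, with AP = 0.0951 m along the rod.
Components: V_Px = −rω sinθ − a·ω_rod·sinφ = -20.013 m/s;  V_Py = rω cosθ + a·ω_rod·cosφ = +0.45422 m/s.
|V_P| = √(V_Px² + V_Py²) = 20.018 m/s.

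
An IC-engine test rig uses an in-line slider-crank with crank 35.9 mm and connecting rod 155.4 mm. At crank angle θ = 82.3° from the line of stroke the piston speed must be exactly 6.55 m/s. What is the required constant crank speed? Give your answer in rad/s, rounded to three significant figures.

178

For an in-line slider-crank, |v_piston| = rω|sinθ|·[1 + r cosθ/√(L² − r² sin²θ)].
With r = 0.0359 m, L = 0.1554 m, θ = 82.3°: the bracketed kinematic factor |dx/dθ| = 0.036708 m.
ω = v/|dx/dθ| = 6.55/0.036708 = 178.44 rad/s.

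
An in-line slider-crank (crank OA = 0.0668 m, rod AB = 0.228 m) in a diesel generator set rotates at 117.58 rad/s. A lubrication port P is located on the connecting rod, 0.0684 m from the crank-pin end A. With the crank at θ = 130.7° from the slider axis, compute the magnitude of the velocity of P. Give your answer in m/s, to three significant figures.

6.65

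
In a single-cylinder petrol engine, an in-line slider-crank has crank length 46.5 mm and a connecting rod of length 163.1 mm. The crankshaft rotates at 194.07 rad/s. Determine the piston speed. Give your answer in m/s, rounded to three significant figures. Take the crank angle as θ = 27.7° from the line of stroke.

5.26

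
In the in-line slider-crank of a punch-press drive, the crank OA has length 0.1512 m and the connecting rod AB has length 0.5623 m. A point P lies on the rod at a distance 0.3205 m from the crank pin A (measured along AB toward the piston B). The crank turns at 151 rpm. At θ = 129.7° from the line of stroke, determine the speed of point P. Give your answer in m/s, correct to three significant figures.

1.78

ω = 15.81 rad/s.  Crank-pin speed |V_A| = rω = 2.3909 m/s, perpendicular to OA.
Rod angle: sinφ = −(r/L) sinθ ⇒ φ = -11.940°; ω_rod = −rω cosθ/√(L²−r²sin²θ) = +2.7761 rad/s.
V_P = V_A + ω_rod × AP, with AP = 0.3205 m along the rod.
Components: V_Px = −rω sinθ − a·ω_rod·sinφ = -1.6555 m/s;  V_Py = rω cosθ + a·ω_rod·cosφ = -0.65673 m/s.
|V_P| = √(V_Px² + V_Py²) = 1.781 m/s.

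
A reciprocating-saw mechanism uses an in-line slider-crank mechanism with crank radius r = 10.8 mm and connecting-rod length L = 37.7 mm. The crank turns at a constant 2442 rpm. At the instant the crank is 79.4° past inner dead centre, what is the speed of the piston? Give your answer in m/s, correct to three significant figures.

2.86

ω = 2π·2442/60 = 255.7 rad/s
For an in-line slider-crank, x = r cosθ + √(L² − r² sin²θ), so v = −rω sinθ·[1 + r cosθ/√(L² − r² sin²θ)].
With r = 0.0108 m, L = 0.0377 m, θ = 79.4°: √(L² − r² sin²θ) = 0.036175 m.
v = −0.0108·255.7·0.98294·[1 + 0.0108·0.18395/0.036175] = -2.8638 m/s.
|v| = 2.8638 m/s.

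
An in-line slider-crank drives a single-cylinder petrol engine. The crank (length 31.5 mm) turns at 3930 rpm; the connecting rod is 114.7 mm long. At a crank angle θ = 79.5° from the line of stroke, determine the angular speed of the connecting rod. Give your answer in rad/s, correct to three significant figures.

ω = 411.5 rad/s (converted from 3930 rpm).
The rod makes angle φ with the slider axis where L sinφ = r sinθ; differentiating, L cosφ·φ̇ = r ω cosθ.
L cosφ = √(L² − r² sin²θ) = 0.11044 m.
|ω_rod| = r ω |cosθ| / √(L² − r² sin²θ) = 0.0315·411.5·0.18224/0.11044 = 21.392 rad/s.

21.4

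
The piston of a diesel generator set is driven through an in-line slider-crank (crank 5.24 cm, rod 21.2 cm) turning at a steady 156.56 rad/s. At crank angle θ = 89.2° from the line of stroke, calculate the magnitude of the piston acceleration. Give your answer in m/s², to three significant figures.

310

ω = 156.6 rad/s
x(θ) = r cosθ + √(L² − r² sin²θ); with ω constant, a = ω²·d²x/dθ².
d²x/dθ² = −r cosθ − r²(cos2θ)/√u − r⁴ sin²2θ/(4u^{3/2}),  u = L² − r² sin²θ = 0.0421988 m².
Substituting r = 0.0524 m, L = 0.212 m, θ = 89.2°: d²x/dθ² = +0.012629 m.
a = ω²·d²x/dθ² = (156.6)²·(+0.012629) = +309.56 m/s²;  |a| = 309.56 m/s².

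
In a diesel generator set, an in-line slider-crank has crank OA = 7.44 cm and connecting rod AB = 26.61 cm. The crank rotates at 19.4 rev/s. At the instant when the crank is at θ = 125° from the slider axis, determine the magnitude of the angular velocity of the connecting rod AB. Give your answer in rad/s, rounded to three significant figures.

20.1

ω = 121.9 rad/s (converted from 19.4 rev/s).
The rod makes angle φ with the slider axis where L sinφ = r sinθ; differentiating, L cosφ·φ̇ = r ω cosθ.
L cosφ = √(L² − r² sin²θ) = 0.25903 m.
|ω_rod| = r ω |cosθ| / √(L² − r² sin²θ) = 0.0744·121.9·0.57358/0.25903 = 20.082 rad/s.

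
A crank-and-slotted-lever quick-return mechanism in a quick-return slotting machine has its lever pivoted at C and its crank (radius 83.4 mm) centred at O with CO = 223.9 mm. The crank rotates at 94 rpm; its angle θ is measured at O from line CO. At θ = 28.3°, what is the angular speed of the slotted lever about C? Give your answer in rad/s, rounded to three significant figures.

ω = 9.844 rad/s (from 94 rpm).
Crank pin A relative to C: A = (d + r cosθ, r sinθ); lever angle φ = atan2(r sinθ, d + r cosθ).
Differentiating tanφ: φ̇ = rω(d cosθ + r)/(d² + r² + 2dr cosθ).
d² + r² + 2dr cosθ = |CA|² = 0.0899695 m²;  d cosθ + r = +0.28054 m.
|ω_lever| = |0.0834·9.844·+0.28054| / 0.0899695 = 2.5599 rad/s.

2.56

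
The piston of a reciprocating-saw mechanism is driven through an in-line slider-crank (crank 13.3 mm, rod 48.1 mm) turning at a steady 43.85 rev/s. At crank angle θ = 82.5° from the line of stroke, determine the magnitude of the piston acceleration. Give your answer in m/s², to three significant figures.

ω = 2π·43.9 = 275.5 rad/s
x(θ) = r cosθ + √(L² − r² sin²θ); with ω constant, a = ω²·d²x/dθ².
d²x/dθ² = −r cosθ − r²(cos2θ)/√u − r⁴ sin²2θ/(4u^{3/2}),  u = L² − r² sin²θ = 0.00213973 m².
Substituting r = 0.0133 m, L = 0.0481 m, θ = 82.5°: d²x/dθ² = +0.0019525 m.
a = ω²·d²x/dθ² = (275.5)²·(+0.0019525) = +148.21 m/s²;  |a| = 148.21 m/s².

148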